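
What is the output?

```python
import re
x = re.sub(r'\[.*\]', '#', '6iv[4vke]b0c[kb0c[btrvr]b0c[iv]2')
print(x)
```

6iv#2

Matches: at [3:31] → '[4vke]b0c[kb0c[btrvr]b0c[iv]'.
`sub` substitutes '#' at each match site.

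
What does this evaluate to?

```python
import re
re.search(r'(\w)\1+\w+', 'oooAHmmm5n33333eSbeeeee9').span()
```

(0, 24)

`\1` is not a pattern — it's the concrete string captured by group 1, re-applied verbatim.
`search` walks the string left to right and returns the first match it finds.
The match spans [0:24] → 'oooAHmmm5n33333eSbeeeee9'.
Captured: group 1 = 'o'.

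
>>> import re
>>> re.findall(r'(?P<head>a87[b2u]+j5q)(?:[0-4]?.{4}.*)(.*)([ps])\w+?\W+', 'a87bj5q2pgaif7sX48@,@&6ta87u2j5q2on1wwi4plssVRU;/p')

This matches the literal 'a87', then one or more of one of [b2u], then the literal 'j5q' (captured as 'head'); then optionally a character in [0-4], then exactly 4 of any character, then zero or more of any character (non-capturing group); then zero or more of any character (captured); then one of [ps] (captured); then one or more of a word character (lazy), then one or more of a non-word character.
Scanning left to right: at [0:49] match 'a87bj5q2pgaif7sX48@,@&6ta87u2j5q2on1wwi4plssVRU;/', groups = ('a87bj5q', '', 's').
With 3 capturing groups, `findall` returns a 3-tuple per match.

[('a87bj5q', '', 's')]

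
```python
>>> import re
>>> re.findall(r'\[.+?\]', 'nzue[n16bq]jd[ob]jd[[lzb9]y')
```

Because the quantifier is non-greedy, it stops expanding at the earliest point where the rest of the pattern can succeed.
`findall` yields the raw match text (3 of them) because the pattern has no groups.

['[n16bq]', '[ob]', '[[lzb9]']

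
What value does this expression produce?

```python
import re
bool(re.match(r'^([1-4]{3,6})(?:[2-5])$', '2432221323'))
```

False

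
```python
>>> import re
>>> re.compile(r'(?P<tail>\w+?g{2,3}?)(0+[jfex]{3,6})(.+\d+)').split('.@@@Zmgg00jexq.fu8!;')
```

The group in the pattern means `split` returns the separators' captures alongside the pieces.

['.@@@', 'Zmgg', '00jex', 'q.fu8', '!;']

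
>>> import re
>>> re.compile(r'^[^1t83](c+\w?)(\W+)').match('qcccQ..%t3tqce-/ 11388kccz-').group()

'qcccQ..%'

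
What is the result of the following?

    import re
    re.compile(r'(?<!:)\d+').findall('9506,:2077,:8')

['9506', '077']

`(?!…)`/`(?<!…)` only lets a position through if the neighbouring text does NOT match; no characters are consumed.
Since nothing is captured, `findall` lists the 2 matched substrings directly.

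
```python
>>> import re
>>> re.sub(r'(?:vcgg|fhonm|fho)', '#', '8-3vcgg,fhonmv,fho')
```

Alternation isn't longest-match — the leftmost alternative that fits at this position is chosen.
Each match is replaced by '#'.

'8-3#,#v,#'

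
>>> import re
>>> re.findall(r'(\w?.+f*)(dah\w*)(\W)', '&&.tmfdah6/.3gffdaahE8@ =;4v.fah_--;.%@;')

Pattern: optionally a word character, then one or more of any character, then zero or more of the literal 'f' (captured); then the literal 'dah', then zero or more of a word character (captured); then a non-word character (captured).
Matches: at [0:11] match '&&.tmfdah6/', groups = ('&&.tmf', 'dah6', '/').
`findall` packs the 3 group values into a tuple for every match.

[('&&.tmf', 'dah6', '/')]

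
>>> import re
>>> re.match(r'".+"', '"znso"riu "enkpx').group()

'"znso"riu "'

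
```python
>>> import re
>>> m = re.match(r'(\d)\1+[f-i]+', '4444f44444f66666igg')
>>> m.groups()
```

('4',)

A backreference is literal: `\1` must see the identical characters the first group matched.
`re.match` won't scan ahead — the pattern has to work from the very first character.
The match spans [0:5] → '4444f'.
Captured: group 1 = '4'.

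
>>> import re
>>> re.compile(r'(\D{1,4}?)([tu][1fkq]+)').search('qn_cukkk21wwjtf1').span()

(0, 8)

Pattern: 1 to 4 of a non-digit (lazy) (captured); then one of [tu], then one or more of one of [1fkq] (captured).
Unlike `match`, `search` isn't anchored — it looks for the pattern anywhere in the string.
The match spans [0:8] → 'qn_cukkk'.
Captured: group 1 = 'qn_c', group 2 = 'ukkk'.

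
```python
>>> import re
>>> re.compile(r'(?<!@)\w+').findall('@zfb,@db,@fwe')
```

['fb', 'b', 'we']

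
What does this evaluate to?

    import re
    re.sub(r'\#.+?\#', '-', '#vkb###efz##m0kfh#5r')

Because the quantifier is non-greedy, it stops expanding at the earliest point where the rest of the pattern can succeed.
Every occurrence is swapped for '-'.

'---5r'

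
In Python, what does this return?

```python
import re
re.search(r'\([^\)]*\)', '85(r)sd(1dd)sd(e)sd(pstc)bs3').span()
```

(2, 5)

The match spans [2:5] → '(r)'.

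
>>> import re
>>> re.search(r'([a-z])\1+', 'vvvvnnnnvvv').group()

'vvvv'

A backreference is literal: `\1` must see the identical characters the first group matched.
Unlike `match`, `search` isn't anchored — it looks for the pattern anywhere in the string.
The match spans [0:4] → 'vvvv'.
Captured: group 1 = 'v'.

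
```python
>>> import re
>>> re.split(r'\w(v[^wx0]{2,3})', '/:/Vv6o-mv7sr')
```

['/:/', 'v6o-', '', 'v7sr', '']

This matches a word character; then a literal 'v', then 2 to 3 of any character except [wx0] (captured).
With a capturing group present, the delimiter's captured portion is kept in the result list.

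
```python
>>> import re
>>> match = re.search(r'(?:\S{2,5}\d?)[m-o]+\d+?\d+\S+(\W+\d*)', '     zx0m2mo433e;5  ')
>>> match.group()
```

The pattern matches 2 to 5 of a non-whitespace character, then optionally a digit (non-capturing group); then one or more of a character in [m-o], then one or more of a digit (lazy), then one or more of a digit; then one or more of a non-whitespace character; then one or more of a non-word character, then zero or more of a digit (captured).
The match spans [5:20] → 'zx0m2mo433e;5  '.

'zx0m2mo433e;5  '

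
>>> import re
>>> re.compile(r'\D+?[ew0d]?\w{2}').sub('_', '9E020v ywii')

Pattern: one or more of a non-digit (lazy); then optionally one of [ew0d], then exactly 2 of a word character.
The `?` after the quantifier makes it lazy — it takes as little as possible before letting the rest of the pattern try.
Matches: at [1:5] → 'E020'; at [5:9] → 'v yw'.
Each match is replaced by '_'.

'9__ii'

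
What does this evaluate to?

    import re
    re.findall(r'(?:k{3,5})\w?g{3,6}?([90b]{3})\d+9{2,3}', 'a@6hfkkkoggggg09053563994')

This matches 3 to 5 of a literal 'k' (non-capturing group); then optionally a word character, then 3 to 6 of the literal 'g' (lazy); then exactly 3 of one of [90b] (captured); then one or more of a digit, then 2 to 3 of the literal '9'.
Scanning left to right: at [5:24] match 'kkkoggggg0905356399', group 1 = '090'.
Because there's exactly one group, `findall` drops the full match and keeps group 1 from the one hit.

['090']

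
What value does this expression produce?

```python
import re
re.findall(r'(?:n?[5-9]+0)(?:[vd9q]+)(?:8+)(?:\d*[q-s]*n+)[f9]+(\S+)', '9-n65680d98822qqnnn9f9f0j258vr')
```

Because there's exactly one group, `findall` drops the full match and keeps group 1 from the one hit.

['0j258vr']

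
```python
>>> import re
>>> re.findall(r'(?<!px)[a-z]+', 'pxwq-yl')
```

The negative lookaround is zero-width — it rules out positions where the adjacent text would match, without consuming anything.
`findall` yields the raw match text (2 of them) because the pattern has no groups.

['pxwq', 'yl']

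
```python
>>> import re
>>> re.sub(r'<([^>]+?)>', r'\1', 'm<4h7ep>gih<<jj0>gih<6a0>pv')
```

'm4h7epgih<jj0gih6a0pv'

Matches: at [1:8] → '<4h7ep>'; at [11:17] → '<<jj0>'; at [20:25] → '<6a0>'.
Each match is replaced using the text its own group 1 captured.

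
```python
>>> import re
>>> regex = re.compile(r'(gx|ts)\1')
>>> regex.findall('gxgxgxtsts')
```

A backreference is literal: `\1` must see the identical characters the first group matched.
Scanning left to right: at [0:4] match 'gxgx', group 1 = 'gx'; at [6:10] match 'tsts', group 1 = 'ts'.
One capturing group, so `findall` returns just the captured substring from each match — 2 in all.

['gx', 'ts']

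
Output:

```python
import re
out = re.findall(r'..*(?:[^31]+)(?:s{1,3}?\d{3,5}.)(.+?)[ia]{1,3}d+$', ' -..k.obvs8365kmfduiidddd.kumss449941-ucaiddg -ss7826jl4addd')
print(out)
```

Pattern: any character, then zero or more of any character; then one or more of any character except [31] (non-capturing group); then 1 to 3 of the literal 's' (lazy), then 3 to 5 of a digit, then any character (non-capturing group); then one or more of any character (lazy) (captured); then 1 to 3 of one of [ia], then one or more of a literal 'd'; then anchored at the end.
With a single group, `findall` returns only what that group captured — 1 item.

['l4']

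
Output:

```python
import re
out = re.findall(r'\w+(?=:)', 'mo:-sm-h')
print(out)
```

['mo']

The positive lookaround only admits positions where the adjacent text matches; those characters stay outside the span.
Walking the string: at [0:2] → 'mo'.
No capturing groups, so `findall` returns the 1 full match string.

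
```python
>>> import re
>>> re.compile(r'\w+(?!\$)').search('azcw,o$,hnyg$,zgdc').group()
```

'azcw'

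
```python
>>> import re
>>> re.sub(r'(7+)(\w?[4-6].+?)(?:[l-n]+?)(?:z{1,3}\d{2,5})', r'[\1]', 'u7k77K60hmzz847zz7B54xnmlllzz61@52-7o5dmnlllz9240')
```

The pattern matches one or more of a literal '7' (captured); then optionally a word character, then a character in [4-6], then one or more of any character (lazy) (captured); then one or more of a character in [l-n] (lazy) (non-capturing group); then 1 to 3 of the literal 'z', then 2 to 5 of a digit (non-capturing group).
Matches: at [3:15] → '77K60hmzz847'; at [17:31] → '7B54xnmlllzz61'; at [35:49] → '7o5dmnlllz9240'.
Each match is replaced using the text its own group 1 captured.

'u7k[77]zz[7]@52-[7]'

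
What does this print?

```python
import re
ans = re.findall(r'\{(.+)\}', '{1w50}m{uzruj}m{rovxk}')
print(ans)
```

['1w50}m{uzruj}m{rovxk']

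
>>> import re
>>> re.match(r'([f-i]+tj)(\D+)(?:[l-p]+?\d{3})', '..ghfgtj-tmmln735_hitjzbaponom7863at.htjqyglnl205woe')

None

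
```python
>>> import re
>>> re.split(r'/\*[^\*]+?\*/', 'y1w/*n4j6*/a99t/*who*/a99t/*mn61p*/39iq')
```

['y1w', 'a99t', 'a99t', '39iq']

Splitting on the pattern gives 4 pieces.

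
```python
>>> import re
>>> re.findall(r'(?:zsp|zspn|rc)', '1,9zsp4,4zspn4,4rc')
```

Branches in `(...|...)` are attempted left-to-right; the first branch that allows the whole pattern to succeed is taken.
Since nothing is captured, `findall` lists the 3 matched substrings directly.

['zsp', 'zsp', 'rc']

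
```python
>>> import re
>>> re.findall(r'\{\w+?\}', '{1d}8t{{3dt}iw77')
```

No capturing groups, so `findall` returns the 2 full match strings.

['{1d}', '{3dt}']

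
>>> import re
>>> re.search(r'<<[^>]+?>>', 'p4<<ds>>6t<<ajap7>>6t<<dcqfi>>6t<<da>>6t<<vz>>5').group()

'<<ds>>'

The match spans [2:8] → '<<ds>>'.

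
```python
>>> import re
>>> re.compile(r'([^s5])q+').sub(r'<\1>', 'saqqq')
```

's<a>'

The replacement refers to a captured group, so each match is rewritten using its own captured text.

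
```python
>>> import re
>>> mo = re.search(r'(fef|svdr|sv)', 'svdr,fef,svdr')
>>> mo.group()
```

`|` is ordered: at each position the engine commits to the first alternative that works.
`re.search` tries every starting position until one works.
The match spans [0:4] → 'svdr'.
Captured: group 1 = 'svdr'.

'svdr'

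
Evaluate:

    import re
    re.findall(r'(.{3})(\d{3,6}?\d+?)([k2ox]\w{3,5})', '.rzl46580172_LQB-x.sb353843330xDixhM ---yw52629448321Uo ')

3 groups means each result is a tuple of 3 captured strings — 3 here.

[('rzl', '4658017', '2_LQB'), ('.sb', '353843330', 'xDixhM'), ('-yw', '526294483', '21Uo')]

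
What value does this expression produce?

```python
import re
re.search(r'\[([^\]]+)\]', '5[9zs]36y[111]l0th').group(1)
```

'9zs'

The match spans [1:6] → '[9zs]'.
Captured: group 1 = '9zs'.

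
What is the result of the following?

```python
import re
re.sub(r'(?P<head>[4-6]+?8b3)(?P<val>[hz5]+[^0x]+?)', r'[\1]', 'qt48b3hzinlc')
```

'qt[48b3]nlc'

The pattern matches one or more of a character in [4-6] (lazy), then the literal '8b3' (captured as 'head'); then one or more of one of [hz5], then one or more of any character except [0x] (lazy) (captured as 'val').
Matches: at [2:9] → '48b3hzi'.
`\1` in the replacement pulls in group 1's text for each match.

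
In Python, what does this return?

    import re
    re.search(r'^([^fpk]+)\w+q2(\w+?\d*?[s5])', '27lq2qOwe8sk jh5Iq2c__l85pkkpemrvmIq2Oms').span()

(0, 11)

The match spans [0:11] → '27lq2qOwe8s'.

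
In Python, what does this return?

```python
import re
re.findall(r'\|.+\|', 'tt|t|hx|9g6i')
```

['|t|hx|']

Scanning left to right: at [2:8] → '|t|hx|'.
With no groups in the pattern, `findall` gives back each whole match — 1 here.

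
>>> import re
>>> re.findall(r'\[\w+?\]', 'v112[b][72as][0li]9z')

Walking the string: at [4:7] → '[b]'; at [7:13] → '[72as]'; at [13:18] → '[0li]'.
`findall` yields the raw match text (3 of them) because the pattern has no groups.

['[b]', '[72as]', '[0li]']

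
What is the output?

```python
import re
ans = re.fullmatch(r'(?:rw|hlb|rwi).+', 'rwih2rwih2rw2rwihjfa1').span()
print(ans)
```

(0, 21)

`re.fullmatch` requires the pattern to consume the entire string.
The match spans [0:21] → 'rwih2rwih2rw2rwihjfa1'.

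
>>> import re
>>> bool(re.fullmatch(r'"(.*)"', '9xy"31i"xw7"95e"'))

`re.fullmatch` is like wrapping the pattern in `^…$` (in single-line mode).
Here there's no way to consume every character, so the call returns None, and `bool(None)` is False.

False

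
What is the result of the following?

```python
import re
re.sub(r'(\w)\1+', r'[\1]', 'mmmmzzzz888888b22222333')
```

'[m][z][8]b[2][3]'

`\1` has to match the exact text group 1 already captured.
Matches: at [0:4] → 'mmmm'; at [4:8] → 'zzzz'; at [8:14] → '888888'; at [15:20] → '22222'; at [20:23] → '333'.
The replacement refers to a captured group, so each match is rewritten using its own captured text.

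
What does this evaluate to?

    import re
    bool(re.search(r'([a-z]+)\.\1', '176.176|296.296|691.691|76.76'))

False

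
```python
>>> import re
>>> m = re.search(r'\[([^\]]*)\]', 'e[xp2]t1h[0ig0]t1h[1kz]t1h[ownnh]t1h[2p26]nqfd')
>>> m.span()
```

(1, 6)

`re.search` tries every starting position until one works.
The match spans [1:6] → '[xp2]'.
Captured: group 1 = 'xp2'.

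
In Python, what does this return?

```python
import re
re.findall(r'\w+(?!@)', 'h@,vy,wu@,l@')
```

The negative lookaround is zero-width — it rules out positions where the adjacent text would match, without consuming anything.
Since nothing is captured, `findall` lists the 2 matched substrings directly.

['vy', 'w']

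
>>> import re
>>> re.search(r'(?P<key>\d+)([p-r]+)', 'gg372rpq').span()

The pattern matches one or more of a digit (captured as 'key'); then one or more of a character in [p-r] (captured).
The match spans [2:8] → '372rpq'.

(2, 8)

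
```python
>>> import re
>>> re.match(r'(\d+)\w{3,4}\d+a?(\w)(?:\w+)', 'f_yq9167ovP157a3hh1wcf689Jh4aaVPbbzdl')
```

`re.match` only tries the pattern at the start of the string.
Here position 0 doesn't satisfy it, so the call returns None.

None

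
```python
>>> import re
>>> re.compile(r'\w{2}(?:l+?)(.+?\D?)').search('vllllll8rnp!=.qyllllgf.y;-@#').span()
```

(0, 5)

This matches exactly 2 of a word character; then one or more of a literal 'l' (lazy) (non-capturing group); then one or more of any character (lazy), then optionally a non-digit (captured).
A non-greedy quantifier consumes as few characters as it can — just enough that the remainder of the pattern still matches from where it stops; whatever follows it matches normally.
`re.search` scans for the first position where the pattern succeeds.
The match spans [0:5] → 'vllll'.
Captured: group 1 = 'll'.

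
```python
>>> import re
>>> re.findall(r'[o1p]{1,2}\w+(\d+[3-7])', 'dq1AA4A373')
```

['73']

The pattern matches 1 to 2 of one of [o1p], then one or more of a word character; then one or more of a digit, then a character in [3-7] (captured).
Matches: at [2:10] match '1AA4A373', group 1 = '73'.
Because there's exactly one group, `findall` drops the full match and keeps group 1 from the one hit.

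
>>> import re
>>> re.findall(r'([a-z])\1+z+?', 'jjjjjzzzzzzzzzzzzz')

['j', 'z']

The backreference `\1` re-matches whatever the first group consumed, character for character.
Scanning left to right: at [0:6] match 'jjjjjz', group 1 = 'j'; at [6:18] match 'zzzzzzzzzzzz', group 1 = 'z'.
With a single group, `findall` returns only what that group captured — 2 items.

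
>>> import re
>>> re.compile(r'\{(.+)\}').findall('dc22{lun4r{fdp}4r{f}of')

Because there's exactly one group, `findall` drops the full match and keeps group 1 from the one hit.

['lun4r{fdp}4r{f']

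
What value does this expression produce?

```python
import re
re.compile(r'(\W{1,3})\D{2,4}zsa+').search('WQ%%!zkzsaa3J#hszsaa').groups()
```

('%%!',)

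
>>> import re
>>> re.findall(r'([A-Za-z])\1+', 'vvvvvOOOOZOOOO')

After group 1 captures some text, `\1` only succeeds where that same text appears again.
Walking the string: at [0:5] match 'vvvvv', group 1 = 'v'; at [5:9] match 'OOOO', group 1 = 'O'; at [10:14] match 'OOOO', group 1 = 'O'.
Because there's exactly one group, `findall` drops the full match and keeps group 1 from each hit.

['v', 'O', 'O']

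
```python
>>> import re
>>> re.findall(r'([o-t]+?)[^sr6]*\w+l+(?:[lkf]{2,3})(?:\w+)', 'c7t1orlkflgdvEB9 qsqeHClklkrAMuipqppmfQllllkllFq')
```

['t', 'q']

Because the quantifier is non-greedy, it stops expanding at the earliest point where the rest of the pattern can succeed.
`findall` collects group 1 from each match (2 total).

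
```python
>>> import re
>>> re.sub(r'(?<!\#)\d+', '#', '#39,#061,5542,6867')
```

Because the assertion is negative and zero-width, positions next to the forbidden text are skipped.
`sub` substitutes '#' at each match site.

'#3#,#0#,#,#'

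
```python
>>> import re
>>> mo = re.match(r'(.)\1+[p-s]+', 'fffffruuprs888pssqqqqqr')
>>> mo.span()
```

(0, 6)

`match` is anchored at position 0; if the pattern doesn't fit there, it returns None.
The match spans [0:6] → 'fffffr'.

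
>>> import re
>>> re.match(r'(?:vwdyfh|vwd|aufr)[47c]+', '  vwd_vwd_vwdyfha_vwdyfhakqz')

None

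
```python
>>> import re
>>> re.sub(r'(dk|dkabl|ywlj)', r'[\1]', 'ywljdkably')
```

'[ywlj][dk]ably'

Branches in `(...|...)` are attempted left-to-right; the first branch that allows the whole pattern to succeed is taken.
Matches: at [0:4] → 'ywlj'; at [4:6] → 'dk'.
The replacement refers to a captured group, so each match is rewritten using its own captured text.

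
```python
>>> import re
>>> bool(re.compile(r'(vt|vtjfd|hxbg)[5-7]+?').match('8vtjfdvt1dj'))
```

`match` is anchored at position 0; if the pattern doesn't fit there, it returns None.
Here position 0 doesn't satisfy it, so the call returns None, and `bool(None)` is False.

False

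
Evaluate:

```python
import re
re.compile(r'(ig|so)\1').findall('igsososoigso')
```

A backreference is literal: `\1` must see the identical characters the first group matched.
`findall` collects group 1 from the one match (1 total).

['so']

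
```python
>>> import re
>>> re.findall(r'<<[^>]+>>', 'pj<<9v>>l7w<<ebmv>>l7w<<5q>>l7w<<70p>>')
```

Walking the string: at [2:8] → '<<9v>>'; at [11:19] → '<<ebmv>>'; at [22:28] → '<<5q>>'; at [31:38] → '<<70p>>'.
With no groups in the pattern, `findall` gives back each whole match — 4 here.

['<<9v>>', '<<ebmv>>', '<<5q>>', '<<70p>>']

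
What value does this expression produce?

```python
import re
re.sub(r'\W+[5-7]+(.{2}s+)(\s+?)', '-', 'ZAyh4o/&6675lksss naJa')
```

'ZAyh4o-naJa'

This matches one or more of a non-word character, then one or more of a character in [5-7]; then exactly 2 of any character, then one or more of a literal 's' (captured); then one or more of whitespace (lazy) (captured).
Every occurrence is swapped for '-'.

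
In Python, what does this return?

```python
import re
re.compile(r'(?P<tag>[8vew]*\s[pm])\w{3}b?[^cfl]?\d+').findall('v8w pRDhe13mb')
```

['v8w p']

`findall` collects group 1 from the one match (1 total).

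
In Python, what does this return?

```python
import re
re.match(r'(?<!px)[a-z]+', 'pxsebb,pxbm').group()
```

'pxsebb'

Because the assertion is negative and zero-width, positions next to the forbidden text are skipped.
`re.match` only tries the pattern at the start of the string.
The match spans [0:6] → 'pxsebb'.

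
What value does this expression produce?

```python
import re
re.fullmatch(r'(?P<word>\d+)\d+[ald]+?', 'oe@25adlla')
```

This matches one or more of a digit (captured as 'word'); then one or more of a digit, then one or more of one of [ald] (lazy).
`re.fullmatch` requires the pattern to consume the entire string.
Here the string isn't matched end-to-end, so the call returns None.

None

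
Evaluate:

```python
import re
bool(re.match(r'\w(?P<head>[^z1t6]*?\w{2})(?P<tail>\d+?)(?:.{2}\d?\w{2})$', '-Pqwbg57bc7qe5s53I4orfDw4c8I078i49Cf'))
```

False

`match` is anchored at position 0; if the pattern doesn't fit there, it returns None.
Here position 0 doesn't satisfy it, so the call returns None, and `bool(None)` is False.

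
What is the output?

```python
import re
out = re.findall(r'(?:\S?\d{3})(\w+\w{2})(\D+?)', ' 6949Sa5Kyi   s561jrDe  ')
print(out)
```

[('Sa5Kyi', ' '), ('jrDe', ' ')]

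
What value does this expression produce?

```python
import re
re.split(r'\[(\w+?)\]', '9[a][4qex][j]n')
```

['9', 'a', '', '4qex', '', 'j', 'n']

Matches to split on: at [1:4] → '[a]'; at [4:10] → '[4qex]'; at [10:13] → '[j]'.
The group in the pattern means `split` returns the separators' captures alongside the pieces.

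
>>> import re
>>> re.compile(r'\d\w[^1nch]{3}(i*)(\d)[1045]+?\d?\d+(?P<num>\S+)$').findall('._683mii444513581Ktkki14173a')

[('i', '4', 'Ktkki14173a')]

This matches a digit, then a word character, then exactly 3 of any character except [1nch]; then zero or more of a literal 'i' (captured); then a digit (captured); then one or more of one of [1045] (lazy), then optionally a digit; then one or more of a digit; then one or more of a non-whitespace character (captured as 'num'); then anchored at the end.
Walking the string: at [2:28] match '683mii444513581Ktkki14173a', groups = ('i', '4', 'Ktkki14173a').
`findall` packs the 3 group values into a tuple for every match.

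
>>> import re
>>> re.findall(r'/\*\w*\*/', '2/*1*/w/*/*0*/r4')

['/*1*/', '/*0*/']

`findall` yields the raw match text (2 of them) because the pattern has no groups.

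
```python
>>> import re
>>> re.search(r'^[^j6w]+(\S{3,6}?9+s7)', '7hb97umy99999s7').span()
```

(0, 15)

The pattern matches anchored at the start of the string; then one or more of any character except [j6w]; then 3 to 6 of a non-whitespace character (lazy), then one or more of a literal '9', then the literal 's7' (captured).
The match spans [0:15] → '7hb97umy99999s7'.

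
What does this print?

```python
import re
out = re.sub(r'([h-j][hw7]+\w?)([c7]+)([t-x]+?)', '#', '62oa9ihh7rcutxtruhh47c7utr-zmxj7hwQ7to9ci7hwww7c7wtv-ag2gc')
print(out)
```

With the lazy modifier that quantifier settles for the fewest repetitions that let the rest of the pattern succeed (the atoms after it are unaffected and can still be greedy).
`sub` substitutes '#' at each match site.

62oa9#txtru#tr-zmx#o9c#tv-ag2gc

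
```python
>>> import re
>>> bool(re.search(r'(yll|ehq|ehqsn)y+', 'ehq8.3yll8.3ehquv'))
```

Here nothing in the string fits, so the call returns None, and `bool(None)` is False.

False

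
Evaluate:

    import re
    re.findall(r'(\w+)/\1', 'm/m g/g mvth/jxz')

A backreference is literal: `\1` must see the identical characters the first group matched.
One capturing group, so `findall` returns just the captured substring from each match — 2 in all.

['m', 'g']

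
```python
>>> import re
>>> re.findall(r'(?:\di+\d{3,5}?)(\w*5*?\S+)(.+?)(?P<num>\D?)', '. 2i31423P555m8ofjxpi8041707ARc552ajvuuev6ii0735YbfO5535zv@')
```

Pattern: a digit, then one or more of a literal 'i', then 3 to 5 of a digit (lazy) (non-capturing group); then zero or more of a word character, then zero or more of a literal '5' (lazy), then one or more of a non-whitespace character (captured); then one or more of any character (lazy) (captured); then optionally a non-digit (captured as 'num').
Matches: at [2:59] match '2i31423P555m8ofjxpi8041707ARc552ajvuuev6ii0735YbfO5535zv@', groups = ('23P555m8ofjxpi8041707ARc552ajvuuev6ii0735YbfO5535zv', '@', '').
`findall` packs the 3 group values into a tuple for every match.

[('23P555m8ofjxpi8041707ARc552ajvuuev6ii0735YbfO5535zv', '@', '')]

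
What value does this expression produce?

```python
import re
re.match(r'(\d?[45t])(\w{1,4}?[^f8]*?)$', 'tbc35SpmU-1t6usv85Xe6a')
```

None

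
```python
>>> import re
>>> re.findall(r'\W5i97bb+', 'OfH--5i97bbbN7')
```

With no groups in the pattern, `findall` gives back each whole match — 1 here.

['-5i97bbb']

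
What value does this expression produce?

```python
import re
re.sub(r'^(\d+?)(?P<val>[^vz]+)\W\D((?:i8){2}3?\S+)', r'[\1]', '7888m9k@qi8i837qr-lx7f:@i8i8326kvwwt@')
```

'[7]'

Pattern: anchored at the start of the string; then one or more of a digit (lazy) (captured); then one or more of any character except [vz] (captured as 'val'); then a non-word character, then a non-digit; then the literal 'i8' repeated 2 times, then optionally a literal '3', then one or more of a non-whitespace character (captured).
Matches: at [0:37] → '7888m9k@qi8i837qr-lx7f:@i8i8326kvwwt@'.
The replacement refers to a captured group, so each match is rewritten using its own captured text.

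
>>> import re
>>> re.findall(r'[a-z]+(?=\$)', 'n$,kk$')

['n', 'kk']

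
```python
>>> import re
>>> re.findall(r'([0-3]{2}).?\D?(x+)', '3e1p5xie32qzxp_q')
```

[('32', 'x')]

Pattern: exactly 2 of a character in [0-3] (captured); then optionally any character, then optionally a non-digit; then one or more of a literal 'x' (captured).
`findall` packs the 2 group values into a tuple for every match.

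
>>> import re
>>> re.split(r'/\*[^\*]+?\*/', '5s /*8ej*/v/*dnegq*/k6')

['5s ', 'v', 'k6']

`split` removes every match and returns the 3 fragments in between.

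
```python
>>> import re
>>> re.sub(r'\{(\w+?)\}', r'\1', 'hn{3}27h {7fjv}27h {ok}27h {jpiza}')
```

'hn327h 7fjv27h ok27h jpiza'

Matches: at [2:5] → '{3}'; at [9:15] → '{7fjv}'; at [19:23] → '{ok}'; at [27:34] → '{jpiza}'.
Each match is replaced using the text its own group 1 captured.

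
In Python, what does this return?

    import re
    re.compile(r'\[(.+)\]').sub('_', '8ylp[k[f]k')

'8ylp_k'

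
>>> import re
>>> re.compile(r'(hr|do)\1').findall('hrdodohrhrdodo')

['do', 'hr', 'do']

`\1` has to match the exact text group 1 already captured.
One capturing group, so `findall` returns just the captured substring from each match — 3 in all.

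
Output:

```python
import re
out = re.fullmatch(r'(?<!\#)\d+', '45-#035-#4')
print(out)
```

`re.fullmatch` is like wrapping the pattern in `^…$` (in single-line mode).
Here the string isn't matched end-to-end, so the call returns None.

None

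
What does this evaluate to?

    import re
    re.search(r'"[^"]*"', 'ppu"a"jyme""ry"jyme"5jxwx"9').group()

Unlike `match`, `search` isn't anchored — it looks for the pattern anywhere in the string.
The match spans [3:6] → '"a"'.

'"a"'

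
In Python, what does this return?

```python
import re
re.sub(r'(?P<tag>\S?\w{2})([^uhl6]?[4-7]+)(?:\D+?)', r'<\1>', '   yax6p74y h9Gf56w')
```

'   <yax>74y <h9G>'

Pattern: optionally a non-whitespace character, then exactly 2 of a word character (captured as 'tag'); then optionally any character except [uhl6], then one or more of a character in [4-7] (captured); then one or more of a non-digit (lazy) (non-capturing group).
Matches: at [3:8] → 'yax6p'; at [12:19] → 'h9Gf56w'.
The replacement refers to a captured group, so each match is rewritten using its own captured text.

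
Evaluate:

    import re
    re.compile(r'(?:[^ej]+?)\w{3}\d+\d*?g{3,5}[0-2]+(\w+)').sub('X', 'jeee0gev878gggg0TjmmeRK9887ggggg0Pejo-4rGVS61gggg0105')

'jeeeXX'

`sub` substitutes 'X' at each match site.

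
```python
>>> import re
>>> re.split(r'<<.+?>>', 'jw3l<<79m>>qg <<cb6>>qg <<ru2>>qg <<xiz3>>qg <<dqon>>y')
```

['jw3l', 'qg ', 'qg ', 'qg ', 'qg ', 'y']

The `?` after the quantifier makes it lazy — it takes as little as possible before letting the rest of the pattern try.
The string is cut at each match, leaving 6 pieces.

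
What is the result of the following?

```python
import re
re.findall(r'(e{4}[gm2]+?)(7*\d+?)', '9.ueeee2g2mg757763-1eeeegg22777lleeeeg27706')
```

[('eeee2g', '2'), ('eeeegg', '2'), ('eeeeg', '2')]

The pattern matches exactly 4 of the literal 'e', then one or more of one of [gm2] (lazy) (captured); then zero or more of a literal '7', then one or more of a digit (lazy) (captured).
Matches: at [3:10] match 'eeee2g2', groups = ('eeee2g', '2'); at [20:27] match 'eeeegg2', groups = ('eeeegg', '2'); at [33:39] match 'eeeeg2', groups = ('eeeeg', '2').
With 2 capturing groups, `findall` returns a 2-tuple per match.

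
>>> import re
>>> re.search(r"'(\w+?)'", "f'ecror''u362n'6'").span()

(1, 8)

`search` walks the string left to right and returns the first match it finds.
The match spans [1:8] → "'ecror'".
Captured: group 1 = 'ecror'.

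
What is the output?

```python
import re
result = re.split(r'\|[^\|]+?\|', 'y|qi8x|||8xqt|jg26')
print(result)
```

Matches to split on: at [1:7] → '|qi8x|'; at [8:14] → '|8xqt|'.
The string is cut at each match, leaving 3 pieces.

['y', '|', 'jg26']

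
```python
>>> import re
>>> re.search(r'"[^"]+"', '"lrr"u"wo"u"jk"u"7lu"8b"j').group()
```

The match spans [0:5] → '"lrr"'.

'"lrr"'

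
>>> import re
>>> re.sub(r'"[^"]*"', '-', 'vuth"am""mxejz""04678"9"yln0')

'vuth---9"yln0'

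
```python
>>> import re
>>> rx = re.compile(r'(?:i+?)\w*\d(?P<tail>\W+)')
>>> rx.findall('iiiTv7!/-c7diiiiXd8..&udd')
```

This matches one or more of a literal 'i' (lazy) (non-capturing group); then zero or more of a word character, then a digit; then one or more of a non-word character (captured as 'tail').
Walking the string: at [0:9] match 'iiiTv7!/-', group 1 = '!/-'; at [12:22] match 'iiiiXd8..&', group 1 = '..&'.
`findall` collects group 1 from each match (2 total).

['!/-', '..&']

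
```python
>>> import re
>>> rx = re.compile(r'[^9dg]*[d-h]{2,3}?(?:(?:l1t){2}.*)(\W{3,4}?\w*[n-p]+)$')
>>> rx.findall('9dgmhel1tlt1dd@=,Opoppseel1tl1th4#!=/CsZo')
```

The pattern matches zero or more of any character except [9dg], then 2 to 3 of a character in [d-h] (lazy); then the literal 'l1t' repeated 2 times, then zero or more of any character (non-capturing group); then 3 to 4 of a non-word character (lazy), then zero or more of a word character, then one or more of a character in [n-p] (captured); then anchored at the end.
With a single group, `findall` returns only what that group captured — 1 item.

['!=/CsZo']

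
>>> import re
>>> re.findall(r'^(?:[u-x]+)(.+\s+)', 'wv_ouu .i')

This matches anchored at the start of the string; then one or more of a character in [u-x] (non-capturing group); then one or more of any character, then one or more of whitespace (captured).
Scanning left to right: at [0:7] match 'wv_ouu ', group 1 = '_ouu '.
`findall` collects group 1 from the one match (1 total).

['_ouu ']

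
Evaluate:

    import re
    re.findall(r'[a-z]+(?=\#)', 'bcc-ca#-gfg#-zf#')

Because the assertion is zero-width, the text it checks is not consumed and won't appear in the result.
`findall` yields the raw match text (3 of them) because the pattern has no groups.

['ca', 'gfg', 'zf']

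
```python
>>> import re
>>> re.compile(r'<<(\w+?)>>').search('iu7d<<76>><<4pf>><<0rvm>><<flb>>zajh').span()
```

(4, 10)

`search` walks the string left to right and returns the first match it finds.
The match spans [4:10] → '<<76>>'.
Captured: group 1 = '76'.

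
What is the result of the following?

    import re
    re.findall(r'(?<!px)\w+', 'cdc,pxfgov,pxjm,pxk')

`(?!…)`/`(?<!…)` only lets a position through if the neighbouring text does NOT match; no characters are consumed.
With no groups in the pattern, `findall` gives back each whole match — 4 here.

['cdc', 'pxfgov', 'pxjm', 'pxk']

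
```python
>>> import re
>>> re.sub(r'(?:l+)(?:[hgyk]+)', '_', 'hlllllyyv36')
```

Pattern: one or more of a literal 'l' (non-capturing group); then one or more of one of [hgyk] (non-capturing group).
Each match is replaced by '_'.

'h_v36'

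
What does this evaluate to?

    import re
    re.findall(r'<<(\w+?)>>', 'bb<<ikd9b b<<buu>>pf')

['buu']

One capturing group, so `findall` returns just the captured substring from the one match — 1 in all.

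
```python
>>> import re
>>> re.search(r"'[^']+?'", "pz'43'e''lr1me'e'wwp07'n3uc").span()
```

`search` walks the string left to right and returns the first match it finds.
The match spans [2:6] → "'43'".

(2, 6)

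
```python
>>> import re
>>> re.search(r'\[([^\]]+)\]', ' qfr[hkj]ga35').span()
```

`search` walks the string left to right and returns the first match it finds.
The match spans [4:9] → '[hkj]'.
Captured: group 1 = 'hkj'.

(4, 9)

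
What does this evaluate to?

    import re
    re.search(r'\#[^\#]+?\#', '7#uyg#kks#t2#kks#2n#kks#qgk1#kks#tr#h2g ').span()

(1, 6)

Unlike `match`, `search` isn't anchored — it looks for the pattern anywhere in the string.
The match spans [1:6] → '#uyg#'.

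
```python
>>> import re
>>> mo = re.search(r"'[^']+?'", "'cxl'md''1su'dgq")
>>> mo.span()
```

The match spans [0:5] → "'cxl'".

(0, 5)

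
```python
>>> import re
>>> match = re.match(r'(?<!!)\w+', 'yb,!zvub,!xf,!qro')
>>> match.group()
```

'yb'

Because the assertion is negative and zero-width, positions next to the forbidden text are skipped.
`match` is anchored at position 0; if the pattern doesn't fit there, it returns None.
The match spans [0:2] → 'yb'.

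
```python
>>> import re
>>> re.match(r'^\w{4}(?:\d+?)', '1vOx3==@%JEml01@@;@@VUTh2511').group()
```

'1vOx3'

With `match`, the pattern is implicitly anchored at the beginning.
The match spans [0:5] → '1vOx3'.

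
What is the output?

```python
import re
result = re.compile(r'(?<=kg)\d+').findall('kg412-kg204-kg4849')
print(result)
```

The `(?=…)`/`(?<=…)` assertion just peeks at neighbouring text; it doesn't advance the match position.
Scanning left to right: at [2:5] → '412'; at [8:11] → '204'; at [14:18] → '4849'.
With no groups in the pattern, `findall` gives back each whole match — 3 here.

['412', '204', '4849']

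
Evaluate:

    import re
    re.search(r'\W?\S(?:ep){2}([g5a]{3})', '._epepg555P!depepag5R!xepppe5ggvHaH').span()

This matches optionally a non-word character, then a non-whitespace character, then the literal 'ep' repeated 2 times; then exactly 3 of one of [g5a] (captured).
The match spans [0:9] → '._epepg55'.

(0, 9)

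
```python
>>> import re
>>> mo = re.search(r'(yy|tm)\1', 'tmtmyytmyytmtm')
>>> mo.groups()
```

('tm',)

`\1` is not a pattern — it's the concrete string captured by group 1, re-applied verbatim.
`search` walks the string left to right and returns the first match it finds.
The match spans [0:4] → 'tmtm'.
Captured: group 1 = 'tm'.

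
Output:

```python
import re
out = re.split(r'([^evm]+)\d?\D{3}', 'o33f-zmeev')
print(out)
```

This matches one or more of any character except [evm] (captured); then optionally a digit, then exactly 3 of a non-digit.
Matches to split on: at [0:9] → 'o33f-zmee'.
With a capturing group present, the delimiter's captured portion is kept in the result list.

['', 'o33f-z', 'v']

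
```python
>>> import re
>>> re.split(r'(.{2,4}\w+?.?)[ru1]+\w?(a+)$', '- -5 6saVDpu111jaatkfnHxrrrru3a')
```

['-', ' -5 6saVDpu111jaatkfnHx', 'a', '']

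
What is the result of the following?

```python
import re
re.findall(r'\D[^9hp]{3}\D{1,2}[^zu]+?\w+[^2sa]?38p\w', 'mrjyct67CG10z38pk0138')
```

`findall` yields the raw match text (1 of them) because the pattern has no groups.

['mrjyct67CG10z38pk']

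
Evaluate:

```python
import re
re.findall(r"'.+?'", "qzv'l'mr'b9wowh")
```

Walking the string: at [3:6] → "'l'".
No capturing groups, so `findall` returns the 1 full match string.

["'l'"]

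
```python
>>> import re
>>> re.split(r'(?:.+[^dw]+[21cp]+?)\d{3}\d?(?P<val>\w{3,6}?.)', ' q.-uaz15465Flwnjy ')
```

['', 'Flwn', 'jy ']

A `+?`/`*?`/`{m,n}?` starts at its minimum and grows only as far as needed for what follows to match.
The group in the pattern means `split` returns the separators' captures alongside the pieces.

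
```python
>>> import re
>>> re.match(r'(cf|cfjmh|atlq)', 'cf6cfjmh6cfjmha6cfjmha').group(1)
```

'cf'

The match spans [0:2] → 'cf'.
Captured: group 1 = 'cf'.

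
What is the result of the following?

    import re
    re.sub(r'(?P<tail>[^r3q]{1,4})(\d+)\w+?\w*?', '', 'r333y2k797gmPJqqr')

'r333mPJqqr'

The pattern matches 1 to 4 of any character except [r3q] (captured as 'tail'); then one or more of a digit (captured); then one or more of a word character (lazy), then zero or more of a word character (lazy).
Lazy quantifiers expand one character at a time until the remainder of the pattern can match.
Matches: at [4:11] → 'y2k797g'.
`sub` substitutes '' at each match site.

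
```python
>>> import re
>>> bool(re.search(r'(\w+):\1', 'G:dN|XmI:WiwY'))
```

After group 1 captures some text, `\1` only succeeds where that same text appears again.
Unlike `match`, `search` isn't anchored — it looks for the pattern anywhere in the string.
Here no position works, so the call returns None, and `bool(None)` is False.

False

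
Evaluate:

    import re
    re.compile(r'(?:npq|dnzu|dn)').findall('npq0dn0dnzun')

['npq', 'dn', 'dnzu']

Alternation isn't longest-match — the leftmost alternative that fits at this position is chosen.
`findall` yields the raw match text (3 of them) because the pattern has no groups.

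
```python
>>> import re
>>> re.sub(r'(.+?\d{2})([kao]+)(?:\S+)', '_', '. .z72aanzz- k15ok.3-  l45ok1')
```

This matches one or more of any character (lazy), then exactly 2 of a digit (captured); then one or more of one of [kao] (captured); then one or more of a non-whitespace character (non-capturing group).
With the lazy modifier that quantifier settles for the fewest repetitions that let the rest of the pattern succeed (the atoms after it are unaffected and can still be greedy).
Matches: at [0:12] → '. .z72aanzz-'; at [12:21] → ' k15ok.3-'; at [21:29] → '  l45ok1'.
Every occurrence is swapped for '_'.

'___'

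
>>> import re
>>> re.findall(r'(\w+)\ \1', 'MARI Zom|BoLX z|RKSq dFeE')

[]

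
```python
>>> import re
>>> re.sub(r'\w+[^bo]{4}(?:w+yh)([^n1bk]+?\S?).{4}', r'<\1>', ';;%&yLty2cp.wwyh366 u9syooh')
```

';;%&<36>syooh'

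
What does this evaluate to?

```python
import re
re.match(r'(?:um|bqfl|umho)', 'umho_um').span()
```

With `match`, the pattern is implicitly anchored at the beginning.
The match spans [0:2] → 'um'.

(0, 2)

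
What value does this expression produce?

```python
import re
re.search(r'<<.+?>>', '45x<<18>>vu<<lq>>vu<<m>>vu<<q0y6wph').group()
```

The match spans [3:9] → '<<18>>'.

'<<18>>'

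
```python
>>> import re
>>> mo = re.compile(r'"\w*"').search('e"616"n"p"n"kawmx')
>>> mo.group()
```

'"616"'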